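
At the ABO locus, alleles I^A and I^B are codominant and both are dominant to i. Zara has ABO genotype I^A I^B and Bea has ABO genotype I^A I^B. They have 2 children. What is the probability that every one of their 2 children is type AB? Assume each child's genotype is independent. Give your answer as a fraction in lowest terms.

ABO cross I^A I^B × I^A I^B → 1/4 A, 1/4 B, 1/2 AB.
So P(type AB) = 1/2 per child.
All 2 independent: (1/2)^2 = 1/4.

1/4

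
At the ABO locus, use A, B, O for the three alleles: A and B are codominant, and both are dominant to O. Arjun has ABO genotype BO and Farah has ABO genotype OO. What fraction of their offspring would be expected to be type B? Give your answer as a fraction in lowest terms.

1/2

ABO cross BO × OO → offspring phenotypes: 1/2 O, 1/2 B.
So P(type B) = 1/2.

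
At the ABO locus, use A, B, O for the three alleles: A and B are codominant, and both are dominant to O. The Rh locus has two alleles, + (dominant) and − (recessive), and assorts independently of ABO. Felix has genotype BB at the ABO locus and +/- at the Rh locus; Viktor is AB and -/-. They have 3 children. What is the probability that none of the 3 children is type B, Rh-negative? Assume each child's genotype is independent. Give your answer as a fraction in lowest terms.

27/64

ABO cross BB × AB → 1/2 B, 1/2 AB.
Rh cross +/- × -/- → 1/2 Rh+, 1/2 Rh-; so P(type B, Rh-negative) = 1/2 × 1/2 = 1/4 per child.
P(not type B, Rh-negative) = 3/4 for one child; (3/4)^3 = 27/64.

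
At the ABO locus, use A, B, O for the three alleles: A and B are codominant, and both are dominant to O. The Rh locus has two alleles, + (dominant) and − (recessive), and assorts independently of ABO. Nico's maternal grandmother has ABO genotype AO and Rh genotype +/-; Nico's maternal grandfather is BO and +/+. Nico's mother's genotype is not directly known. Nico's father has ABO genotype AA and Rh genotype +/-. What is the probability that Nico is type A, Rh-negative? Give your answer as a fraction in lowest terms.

Nico's mother's ABO genotype from AO × BO: 1/4 AB, 1/4 AO, 1/4 BO, 1/4 OO.
Crossing each possibility with the father AA and summing P(type A): 1/4·1/2 + 1/4·1 + 1/4·1/2 + 1/4·1 = 3/4.
Similarly for Rh via the mother's Rh distribution: P(Rh-) = 1/8.
Independent loci: 3/4 × 1/8 = 3/32.

3/32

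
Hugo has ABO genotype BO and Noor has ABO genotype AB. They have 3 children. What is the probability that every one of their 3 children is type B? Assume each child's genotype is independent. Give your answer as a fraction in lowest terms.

1/8

ABO cross BO × AB → 1/4 A, 1/2 B, 1/4 AB.
So P(type B) = 1/2 per child.
All 3 independent: (1/2)^3 = 1/8.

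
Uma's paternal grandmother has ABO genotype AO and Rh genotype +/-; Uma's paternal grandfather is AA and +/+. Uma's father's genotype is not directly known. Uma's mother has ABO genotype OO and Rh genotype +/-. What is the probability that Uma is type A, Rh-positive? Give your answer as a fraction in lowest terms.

21/32

Uma's father's ABO genotype from AO × AA: 1/2 AA, 1/2 AO.
Crossing each possibility with the mother OO and summing P(type A): 1/2·1 + 1/2·1/2 = 3/4.
Similarly for Rh via the father's Rh distribution: P(Rh+) = 7/8.
Independent loci: 3/4 × 7/8 = 21/32.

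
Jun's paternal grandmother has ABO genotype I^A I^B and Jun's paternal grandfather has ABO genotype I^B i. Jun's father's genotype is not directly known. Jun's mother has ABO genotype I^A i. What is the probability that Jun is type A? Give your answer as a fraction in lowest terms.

3/8

Jun's father's ABO genotype from I^A I^B × I^B i: 1/4 I^A I^B, 1/4 I^A i, 1/4 I^B I^B, 1/4 I^B i.
Crossing each possibility with the mother I^A i and summing P(type A): 1/4·1/2 + 1/4·3/4 + 1/4·0 + 1/4·1/4 = 3/8.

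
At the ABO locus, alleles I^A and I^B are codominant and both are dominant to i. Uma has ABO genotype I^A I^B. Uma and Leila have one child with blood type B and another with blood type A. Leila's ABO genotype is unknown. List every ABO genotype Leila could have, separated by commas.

For each candidate genotype of Leila, check whether crossing it with I^A I^B can produce every observed child phenotype.
  I^A I^A → possible child types {A, AB} ✗
  I^A I^B → possible child types {A, B, AB} ✓
  I^A i → possible child types {A, B, AB} ✓
  I^B I^B → possible child types {B, AB} ✗
  I^B i → possible child types {A, B, AB} ✓
  i i → possible child types {A, B} ✓

I^A I^B, I^A i, I^B i, i i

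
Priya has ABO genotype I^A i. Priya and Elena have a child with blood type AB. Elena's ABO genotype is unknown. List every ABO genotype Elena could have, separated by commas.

I^A I^B, I^B I^B, I^B i

For each candidate genotype of Elena, check whether crossing it with I^A i can produce every observed child phenotype.
  I^A I^A → possible child types {A} ✗
  I^A I^B → possible child types {A, B, AB} ✓
  I^A i → possible child types {O, A} ✗
  I^B I^B → possible child types {B, AB} ✓
  I^B i → possible child types {O, A, B, AB} ✓
  i i → possible child types {O, A} ✗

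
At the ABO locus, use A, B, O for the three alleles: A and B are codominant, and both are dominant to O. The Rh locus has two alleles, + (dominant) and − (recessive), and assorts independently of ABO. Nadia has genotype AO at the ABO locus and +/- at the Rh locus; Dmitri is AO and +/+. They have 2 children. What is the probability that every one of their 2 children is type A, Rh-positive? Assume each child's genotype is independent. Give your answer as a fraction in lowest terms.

9/16

ABO cross AO × AO → 1/4 O, 3/4 A.
Rh cross +/- × +/+ → 1 Rh+; so P(type A, Rh-positive) = 3/4 × 1 = 3/4 per child.
All 2 independent: (3/4)^2 = 9/16.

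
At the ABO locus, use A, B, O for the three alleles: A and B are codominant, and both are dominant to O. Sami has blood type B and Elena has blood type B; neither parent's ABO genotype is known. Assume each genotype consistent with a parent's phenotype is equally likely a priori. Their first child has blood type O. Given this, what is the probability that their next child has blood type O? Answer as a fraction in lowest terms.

1/4

Possible genotypes: Sami ∈ {BB, BO}; Elena ∈ {BB, BO}.
Weight each parental genotype pair by prior × P(type-O child):
  BO × BO: posterior weight 1; P(next child type O) = 1/4.
Weighted sum = 1/4.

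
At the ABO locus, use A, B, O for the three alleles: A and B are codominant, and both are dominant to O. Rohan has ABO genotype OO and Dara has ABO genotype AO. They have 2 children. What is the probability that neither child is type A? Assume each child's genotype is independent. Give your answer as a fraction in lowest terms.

ABO cross OO × AO → 1/2 O, 1/2 A.
So P(type A) = 1/2 per child.
P(not type A) = 1/2 for one child; (1/2)^2 = 1/4.

1/4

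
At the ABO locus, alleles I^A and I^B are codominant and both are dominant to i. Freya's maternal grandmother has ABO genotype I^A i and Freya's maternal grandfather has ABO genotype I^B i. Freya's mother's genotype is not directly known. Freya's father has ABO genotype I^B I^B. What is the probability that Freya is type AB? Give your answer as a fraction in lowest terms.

1/4

Freya's mother's ABO genotype from I^A i × I^B i: 1/4 I^A I^B, 1/4 I^A i, 1/4 I^B i, 1/4 i i.
Crossing each possibility with the father I^B I^B and summing P(type AB): 1/4·1/2 + 1/4·1/2 + 1/4·0 + 1/4·0 = 1/4.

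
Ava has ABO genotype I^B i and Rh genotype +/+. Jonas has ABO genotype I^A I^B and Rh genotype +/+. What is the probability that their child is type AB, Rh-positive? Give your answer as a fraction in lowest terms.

1/4

ABO cross I^B i × I^A I^B → offspring phenotypes: 1/4 A, 1/2 B, 1/4 AB.
Rh cross +/+ × +/+ → 1 Rh+.
Independent loci: P(type AB, Rh-positive) = 1/4 × 1 = 1/4.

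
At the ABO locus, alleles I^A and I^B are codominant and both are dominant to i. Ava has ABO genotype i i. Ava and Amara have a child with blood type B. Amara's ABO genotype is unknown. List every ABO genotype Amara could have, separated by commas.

I^A I^B, I^B I^B, I^B i

For each candidate genotype of Amara, check whether crossing it with i i can produce every observed child phenotype.
  I^A I^A → possible child types {A} ✗
  I^A I^B → possible child types {A, B} ✓
  I^A i → possible child types {O, A} ✗
  I^B I^B → possible child types {B} ✓
  I^B i → possible child types {O, B} ✓
  i i → possible child types {O} ✗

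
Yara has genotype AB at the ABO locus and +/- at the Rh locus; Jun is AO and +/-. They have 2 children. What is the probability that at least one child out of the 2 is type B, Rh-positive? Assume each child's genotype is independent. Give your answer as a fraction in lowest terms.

87/256

ABO cross AB × AO → 1/2 A, 1/4 B, 1/4 AB.
Rh cross +/- × +/- → 3/4 Rh+, 1/4 Rh-; so P(type B, Rh-positive) = 1/4 × 3/4 = 3/16 per child.
P(none) = (13/16)^2 = 169/256; P(at least one) = 1 − 169/256 = 87/256.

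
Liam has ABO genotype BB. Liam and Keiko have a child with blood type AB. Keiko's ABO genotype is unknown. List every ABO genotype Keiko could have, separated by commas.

AA, AB, AO

For each candidate genotype of Keiko, check whether crossing it with BB can produce every observed child phenotype.
  AA → possible child types {AB} ✓
  AB → possible child types {B, AB} ✓
  AO → possible child types {B, AB} ✓
  BB → possible child types {B} ✗
  BO → possible child types {B} ✗
  OO → possible child types {B} ✗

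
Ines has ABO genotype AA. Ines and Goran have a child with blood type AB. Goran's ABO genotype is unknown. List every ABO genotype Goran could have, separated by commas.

For each candidate genotype of Goran, check whether crossing it with AA can produce every observed child phenotype.
  AA → possible child types {A} ✗
  AB → possible child types {A, AB} ✓
  AO → possible child types {A} ✗
  BB → possible child types {AB} ✓
  BO → possible child types {A, AB} ✓
  OO → possible child types {A} ✗

AB, BB, BO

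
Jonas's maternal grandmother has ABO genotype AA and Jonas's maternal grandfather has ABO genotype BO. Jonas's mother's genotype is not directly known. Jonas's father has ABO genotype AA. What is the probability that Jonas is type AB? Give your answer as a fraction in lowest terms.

Jonas's mother's ABO genotype from AA × BO: 1/2 AB, 1/2 AO.
Crossing each possibility with the father AA and summing P(type AB): 1/2·1/2 + 1/2·0 = 1/4.

1/4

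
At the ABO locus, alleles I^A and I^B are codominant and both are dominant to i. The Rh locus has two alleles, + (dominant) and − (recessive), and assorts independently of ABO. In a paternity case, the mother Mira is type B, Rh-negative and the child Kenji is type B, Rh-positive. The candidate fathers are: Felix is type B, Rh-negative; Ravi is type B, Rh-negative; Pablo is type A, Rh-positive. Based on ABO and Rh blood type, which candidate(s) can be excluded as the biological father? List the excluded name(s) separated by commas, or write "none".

A candidate is excluded only if no genotype consistent with his phenotype could produce a type B, Rh-positive child with a type B, Rh-negative mother.
Felix (type B, Rh-): no genotype consistent with that phenotype can produce a type-B Rh+ child with a type-B mother.
Ravi (type B, Rh-): no genotype consistent with that phenotype can produce a type-B Rh+ child with a type-B mother.

Felix, Ravi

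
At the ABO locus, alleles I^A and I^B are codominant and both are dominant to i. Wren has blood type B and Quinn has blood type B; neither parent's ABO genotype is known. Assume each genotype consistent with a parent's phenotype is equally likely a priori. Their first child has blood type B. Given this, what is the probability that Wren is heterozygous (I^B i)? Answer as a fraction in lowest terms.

7/15

Possible genotypes: Wren ∈ {I^B I^B, I^B i}; Quinn ∈ {I^B I^B, I^B i}.
Weight each parental genotype pair by prior × P(type-B child):
  I^B I^B × I^B I^B: posterior weight 4/15.
  I^B I^B × I^B i: posterior weight 4/15.
  I^B i × I^B I^B: posterior weight 4/15.
  I^B i × I^B i: posterior weight 1/5.
Sum the posterior weight over pairs where Wren is I^B i: 7/15.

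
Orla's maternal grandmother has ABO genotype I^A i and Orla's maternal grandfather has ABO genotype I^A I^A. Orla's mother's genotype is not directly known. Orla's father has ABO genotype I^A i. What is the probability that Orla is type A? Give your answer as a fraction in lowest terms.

7/8

Orla's mother's ABO genotype from I^A i × I^A I^A: 1/2 I^A I^A, 1/2 I^A i.
Crossing each possibility with the father I^A i and summing P(type A): 1/2·1 + 1/2·3/4 = 7/8.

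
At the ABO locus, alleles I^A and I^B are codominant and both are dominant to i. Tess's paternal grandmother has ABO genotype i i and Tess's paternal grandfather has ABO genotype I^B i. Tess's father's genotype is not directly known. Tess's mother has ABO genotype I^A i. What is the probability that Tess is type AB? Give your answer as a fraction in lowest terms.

1/8

Tess's father's ABO genotype from i i × I^B i: 1/2 I^B i, 1/2 i i.
Crossing each possibility with the mother I^A i and summing P(type AB): 1/2·1/4 + 1/2·0 = 1/8.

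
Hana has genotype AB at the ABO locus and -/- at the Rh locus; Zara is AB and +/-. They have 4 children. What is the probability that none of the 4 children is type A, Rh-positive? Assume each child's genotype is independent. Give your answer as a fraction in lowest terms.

2401/4096

ABO cross AB × AB → 1/4 A, 1/4 B, 1/2 AB.
Rh cross -/- × +/- → 1/2 Rh+, 1/2 Rh-; so P(type A, Rh-positive) = 1/4 × 1/2 = 1/8 per child.
P(not type A, Rh-positive) = 7/8 for one child; (7/8)^4 = 2401/4096.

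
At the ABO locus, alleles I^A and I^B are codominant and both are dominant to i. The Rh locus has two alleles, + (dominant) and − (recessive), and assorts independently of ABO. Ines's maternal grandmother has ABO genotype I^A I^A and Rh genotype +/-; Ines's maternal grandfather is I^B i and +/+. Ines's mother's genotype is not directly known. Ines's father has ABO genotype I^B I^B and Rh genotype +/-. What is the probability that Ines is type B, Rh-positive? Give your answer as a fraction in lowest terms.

Ines's mother's ABO genotype from I^A I^A × I^B i: 1/2 I^A I^B, 1/2 I^A i.
Crossing each possibility with the father I^B I^B and summing P(type B): 1/2·1/2 + 1/2·1/2 = 1/2.
Similarly for Rh via the mother's Rh distribution: P(Rh+) = 7/8.
Independent loci: 1/2 × 7/8 = 7/16.

7/16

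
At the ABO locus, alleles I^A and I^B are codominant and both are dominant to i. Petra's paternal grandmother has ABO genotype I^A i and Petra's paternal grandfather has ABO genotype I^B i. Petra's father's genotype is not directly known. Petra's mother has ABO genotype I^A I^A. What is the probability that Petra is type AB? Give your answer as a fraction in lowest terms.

1/4

Petra's father's ABO genotype from I^A i × I^B i: 1/4 I^A I^B, 1/4 I^A i, 1/4 I^B i, 1/4 i i.
Crossing each possibility with the mother I^A I^A and summing P(type AB): 1/4·1/2 + 1/4·0 + 1/4·1/2 + 1/4·0 = 1/4.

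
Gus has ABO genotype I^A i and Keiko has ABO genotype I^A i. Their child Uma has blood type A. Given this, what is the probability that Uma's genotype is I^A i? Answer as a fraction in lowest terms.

2/3

Cross I^A i × I^A i → 1/4 I^A I^A, 1/2 I^A i, 1/4 i i.
Type-A genotypes among offspring: I^A I^A (1/4), I^A i (1/2); total 3/4.
P(I^A i | type A) = (1/2) / (3/4) = 2/3.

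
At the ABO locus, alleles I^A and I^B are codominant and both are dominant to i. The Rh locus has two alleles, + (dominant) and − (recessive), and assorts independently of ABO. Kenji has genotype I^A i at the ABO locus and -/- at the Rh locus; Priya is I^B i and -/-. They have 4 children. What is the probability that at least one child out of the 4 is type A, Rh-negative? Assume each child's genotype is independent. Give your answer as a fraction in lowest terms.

175/256

ABO cross I^A i × I^B i → 1/4 O, 1/4 A, 1/4 B, 1/4 AB.
Rh cross -/- × -/- → 1 Rh-; so P(type A, Rh-negative) = 1/4 × 1 = 1/4 per child.
P(none) = (3/4)^4 = 81/256; P(at least one) = 1 − 81/256 = 175/256.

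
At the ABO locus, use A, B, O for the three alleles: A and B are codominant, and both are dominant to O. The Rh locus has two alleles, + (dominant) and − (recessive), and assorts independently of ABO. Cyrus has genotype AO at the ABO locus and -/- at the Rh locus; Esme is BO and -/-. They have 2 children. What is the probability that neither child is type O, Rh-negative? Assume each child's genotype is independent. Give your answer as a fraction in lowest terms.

9/16

ABO cross AO × BO → 1/4 O, 1/4 A, 1/4 B, 1/4 AB.
Rh cross -/- × -/- → 1 Rh-; so P(type O, Rh-negative) = 1/4 × 1 = 1/4 per child.
P(not type O, Rh-negative) = 3/4 for one child; (3/4)^2 = 9/16.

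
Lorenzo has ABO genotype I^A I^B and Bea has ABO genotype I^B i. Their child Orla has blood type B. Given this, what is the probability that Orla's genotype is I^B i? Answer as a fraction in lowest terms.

1/2

Cross I^A I^B × I^B i → 1/4 I^A I^B, 1/4 I^A i, 1/4 I^B I^B, 1/4 I^B i.
Type-B genotypes among offspring: I^B I^B (1/4), I^B i (1/4); total 1/2.
P(I^B i | type B) = (1/4) / (1/2) = 1/2.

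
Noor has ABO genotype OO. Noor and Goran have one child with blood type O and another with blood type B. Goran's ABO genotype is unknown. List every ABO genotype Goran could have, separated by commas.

For each candidate genotype of Goran, check whether crossing it with OO can produce every observed child phenotype.
  AA → possible child types {A} ✗
  AB → possible child types {A, B} ✗
  AO → possible child types {O, A} ✗
  BB → possible child types {B} ✗
  BO → possible child types {O, B} ✓
  OO → possible child types {O} ✗

BO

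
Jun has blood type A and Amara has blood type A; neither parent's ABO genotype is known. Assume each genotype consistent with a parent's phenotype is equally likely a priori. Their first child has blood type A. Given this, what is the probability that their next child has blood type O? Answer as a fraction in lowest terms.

1/20

Possible genotypes: Jun ∈ {I^A I^A, I^A i}; Amara ∈ {I^A I^A, I^A i}.
Weight each parental genotype pair by prior × P(type-A child):
  I^A I^A × I^A I^A: posterior weight 4/15; P(next child type O) = 0.
  I^A I^A × I^A i: posterior weight 4/15; P(next child type O) = 0.
  I^A i × I^A I^A: posterior weight 4/15; P(next child type O) = 0.
  I^A i × I^A i: posterior weight 1/5; P(next child type O) = 1/4.
Weighted sum = 1/20.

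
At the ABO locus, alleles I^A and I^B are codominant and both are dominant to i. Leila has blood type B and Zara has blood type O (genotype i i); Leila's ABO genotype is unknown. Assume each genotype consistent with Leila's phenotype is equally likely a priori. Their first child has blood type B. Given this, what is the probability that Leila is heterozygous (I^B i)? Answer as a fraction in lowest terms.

1/3

Possible genotypes: Leila ∈ {I^B I^B, I^B i}; Zara ∈ {i i}.
Weight each parental genotype pair by prior × P(type-B child):
  I^B I^B × i i: posterior weight 2/3.
  I^B i × i i: posterior weight 1/3.
Sum the posterior weight over pairs where Leila is I^B i: 1/3.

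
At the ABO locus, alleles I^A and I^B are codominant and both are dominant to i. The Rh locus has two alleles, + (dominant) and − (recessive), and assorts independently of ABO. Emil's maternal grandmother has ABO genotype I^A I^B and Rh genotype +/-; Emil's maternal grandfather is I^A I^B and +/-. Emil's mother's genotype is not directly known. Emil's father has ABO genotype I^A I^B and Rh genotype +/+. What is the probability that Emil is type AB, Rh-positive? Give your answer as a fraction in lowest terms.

1/2

Emil's mother's ABO genotype from I^A I^B × I^A I^B: 1/4 I^A I^A, 1/2 I^A I^B, 1/4 I^B I^B.
Crossing each possibility with the father I^A I^B and summing P(type AB): 1/4·1/2 + 1/2·1/2 + 1/4·1/2 = 1/2.
Similarly for Rh via the mother's Rh distribution: P(Rh+) = 1.
Independent loci: 1/2 × 1 = 1/2.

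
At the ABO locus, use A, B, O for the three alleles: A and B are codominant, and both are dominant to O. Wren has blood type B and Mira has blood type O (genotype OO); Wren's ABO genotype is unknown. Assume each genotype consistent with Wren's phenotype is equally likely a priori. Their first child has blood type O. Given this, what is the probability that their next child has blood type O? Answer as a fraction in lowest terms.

1/2

Possible genotypes: Wren ∈ {BB, BO}; Mira ∈ {OO}.
Weight each parental genotype pair by prior × P(type-O child):
  BO × OO: posterior weight 1; P(next child type O) = 1/2.
Weighted sum = 1/2.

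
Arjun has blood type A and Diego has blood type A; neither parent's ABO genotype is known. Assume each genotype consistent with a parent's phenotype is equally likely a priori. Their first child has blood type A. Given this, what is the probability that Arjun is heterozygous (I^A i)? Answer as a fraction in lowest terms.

Possible genotypes: Arjun ∈ {I^A I^A, I^A i}; Diego ∈ {I^A I^A, I^A i}.
Weight each parental genotype pair by prior × P(type-A child):
  I^A I^A × I^A I^A: posterior weight 4/15.
  I^A I^A × I^A i: posterior weight 4/15.
  I^A i × I^A I^A: posterior weight 4/15.
  I^A i × I^A i: posterior weight 1/5.
Sum the posterior weight over pairs where Arjun is I^A i: 7/15.

7/15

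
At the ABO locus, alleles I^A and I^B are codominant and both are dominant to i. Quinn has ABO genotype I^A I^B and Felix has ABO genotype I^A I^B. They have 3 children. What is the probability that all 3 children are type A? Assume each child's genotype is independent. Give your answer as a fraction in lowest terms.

1/64

ABO cross I^A I^B × I^A I^B → 1/4 A, 1/4 B, 1/2 AB.
So P(type A) = 1/4 per child.
All 3 independent: (1/4)^3 = 1/64.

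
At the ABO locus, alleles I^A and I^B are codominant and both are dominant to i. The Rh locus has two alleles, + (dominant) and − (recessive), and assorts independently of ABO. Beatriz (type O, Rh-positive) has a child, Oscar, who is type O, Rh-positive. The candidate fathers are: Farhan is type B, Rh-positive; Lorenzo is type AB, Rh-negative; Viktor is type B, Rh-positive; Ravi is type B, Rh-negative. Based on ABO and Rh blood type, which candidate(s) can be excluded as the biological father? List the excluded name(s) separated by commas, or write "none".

Lorenzo

A candidate is excluded only if no genotype consistent with his phenotype could produce a type O, Rh-positive child with a type O, Rh-positive mother.
Lorenzo (type AB, Rh-): no genotype consistent with that phenotype can produce a type-O Rh+ child with a type-O mother.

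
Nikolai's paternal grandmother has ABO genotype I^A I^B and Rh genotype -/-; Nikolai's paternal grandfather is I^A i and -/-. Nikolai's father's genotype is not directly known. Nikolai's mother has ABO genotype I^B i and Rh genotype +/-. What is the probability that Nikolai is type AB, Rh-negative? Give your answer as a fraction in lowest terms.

Nikolai's father's ABO genotype from I^A I^B × I^A i: 1/4 I^A I^A, 1/4 I^A I^B, 1/4 I^A i, 1/4 I^B i.
Crossing each possibility with the mother I^B i and summing P(type AB): 1/4·1/2 + 1/4·1/4 + 1/4·1/4 + 1/4·0 = 1/4.
Similarly for Rh via the father's Rh distribution: P(Rh-) = 1/2.
Independent loci: 1/4 × 1/2 = 1/8.

1/8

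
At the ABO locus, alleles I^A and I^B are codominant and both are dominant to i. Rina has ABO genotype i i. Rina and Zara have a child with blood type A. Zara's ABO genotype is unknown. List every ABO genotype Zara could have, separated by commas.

For each candidate genotype of Zara, check whether crossing it with i i can produce every observed child phenotype.
  I^A I^A → possible child types {A} ✓
  I^A I^B → possible child types {A, B} ✓
  I^A i → possible child types {O, A} ✓
  I^B I^B → possible child types {B} ✗
  I^B i → possible child types {O, B} ✗
  i i → possible child types {O} ✗

I^A I^A, I^A I^B, I^A i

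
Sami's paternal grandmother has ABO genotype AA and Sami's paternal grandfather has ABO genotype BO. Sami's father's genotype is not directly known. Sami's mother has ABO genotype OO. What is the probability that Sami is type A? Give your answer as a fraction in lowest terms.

1/2

Sami's father's ABO genotype from AA × BO: 1/2 AB, 1/2 AO.
Crossing each possibility with the mother OO and summing P(type A): 1/2·1/2 + 1/2·1/2 = 1/2.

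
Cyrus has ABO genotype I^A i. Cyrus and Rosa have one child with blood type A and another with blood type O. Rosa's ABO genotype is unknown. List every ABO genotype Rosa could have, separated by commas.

I^A i, I^B i, i i

For each candidate genotype of Rosa, check whether crossing it with I^A i can produce every observed child phenotype.
  I^A I^A → possible child types {A} ✗
  I^A I^B → possible child types {A, B, AB} ✗
  I^A i → possible child types {O, A} ✓
  I^B I^B → possible child types {B, AB} ✗
  I^B i → possible child types {O, A, B, AB} ✓
  i i → possible child types {O, A} ✓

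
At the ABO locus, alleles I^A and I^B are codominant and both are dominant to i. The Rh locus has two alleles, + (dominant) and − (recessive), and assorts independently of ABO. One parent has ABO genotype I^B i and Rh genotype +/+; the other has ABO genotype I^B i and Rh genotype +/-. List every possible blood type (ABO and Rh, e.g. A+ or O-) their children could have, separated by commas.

O+, B+

Gametes from I^B i × I^B i give offspring ABO genotypes I^B I^B, I^B i, i i, i.e. phenotypes O, B.
Rh cross +/+ × +/- → phenotypes Rh+.
Combining independently: O+, B+.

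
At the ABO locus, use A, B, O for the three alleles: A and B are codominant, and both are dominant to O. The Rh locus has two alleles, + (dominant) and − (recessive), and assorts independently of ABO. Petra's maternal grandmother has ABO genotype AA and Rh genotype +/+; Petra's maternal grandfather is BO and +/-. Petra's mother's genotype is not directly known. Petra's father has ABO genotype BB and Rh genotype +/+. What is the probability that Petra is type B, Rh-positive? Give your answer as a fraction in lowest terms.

1/2

Petra's mother's ABO genotype from AA × BO: 1/2 AB, 1/2 AO.
Crossing each possibility with the father BB and summing P(type B): 1/2·1/2 + 1/2·1/2 = 1/2.
Similarly for Rh via the mother's Rh distribution: P(Rh+) = 1.
Independent loci: 1/2 × 1 = 1/2.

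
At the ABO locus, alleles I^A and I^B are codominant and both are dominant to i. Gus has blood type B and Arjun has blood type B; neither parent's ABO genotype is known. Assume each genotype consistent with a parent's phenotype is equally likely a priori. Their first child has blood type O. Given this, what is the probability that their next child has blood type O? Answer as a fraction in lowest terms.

Possible genotypes: Gus ∈ {I^B I^B, I^B i}; Arjun ∈ {I^B I^B, I^B i}.
Weight each parental genotype pair by prior × P(type-O child):
  I^B i × I^B i: posterior weight 1; P(next child type O) = 1/4.
Weighted sum = 1/4.

1/4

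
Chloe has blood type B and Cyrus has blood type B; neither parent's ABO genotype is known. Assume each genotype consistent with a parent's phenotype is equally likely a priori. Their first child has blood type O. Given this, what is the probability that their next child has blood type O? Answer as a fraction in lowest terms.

1/4

Possible genotypes: Chloe ∈ {BB, BO}; Cyrus ∈ {BB, BO}.
Weight each parental genotype pair by prior × P(type-O child):
  BO × BO: posterior weight 1; P(next child type O) = 1/4.
Weighted sum = 1/4.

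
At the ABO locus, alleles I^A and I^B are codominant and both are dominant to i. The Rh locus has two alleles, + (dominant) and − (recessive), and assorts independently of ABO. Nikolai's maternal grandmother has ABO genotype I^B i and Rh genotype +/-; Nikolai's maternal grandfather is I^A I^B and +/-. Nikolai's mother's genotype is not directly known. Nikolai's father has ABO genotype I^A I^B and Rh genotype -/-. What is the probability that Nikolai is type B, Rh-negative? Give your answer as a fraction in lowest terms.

Nikolai's mother's ABO genotype from I^B i × I^A I^B: 1/4 I^A I^B, 1/4 I^A i, 1/4 I^B I^B, 1/4 I^B i.
Crossing each possibility with the father I^A I^B and summing P(type B): 1/4·1/4 + 1/4·1/4 + 1/4·1/2 + 1/4·1/2 = 3/8.
Similarly for Rh via the mother's Rh distribution: P(Rh-) = 1/2.
Independent loci: 3/8 × 1/2 = 3/16.

3/16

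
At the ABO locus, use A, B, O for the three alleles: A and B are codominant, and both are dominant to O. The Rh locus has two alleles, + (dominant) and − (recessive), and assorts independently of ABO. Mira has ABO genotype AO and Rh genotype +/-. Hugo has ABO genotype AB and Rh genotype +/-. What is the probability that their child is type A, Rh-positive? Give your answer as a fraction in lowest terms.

ABO cross AO × AB → offspring phenotypes: 1/2 A, 1/4 B, 1/4 AB.
Rh cross +/- × +/- → 3/4 Rh+, 1/4 Rh-.
Independent loci: P(type A, Rh-positive) = 1/2 × 3/4 = 3/8.

3/8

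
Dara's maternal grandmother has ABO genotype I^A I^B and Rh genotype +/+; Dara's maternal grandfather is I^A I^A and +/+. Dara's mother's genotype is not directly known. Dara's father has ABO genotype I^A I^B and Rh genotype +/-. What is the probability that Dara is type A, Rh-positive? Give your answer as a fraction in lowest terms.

Dara's mother's ABO genotype from I^A I^B × I^A I^A: 1/2 I^A I^A, 1/2 I^A I^B.
Crossing each possibility with the father I^A I^B and summing P(type A): 1/2·1/2 + 1/2·1/4 = 3/8.
Similarly for Rh via the mother's Rh distribution: P(Rh+) = 1.
Independent loci: 3/8 × 1 = 3/8.

3/8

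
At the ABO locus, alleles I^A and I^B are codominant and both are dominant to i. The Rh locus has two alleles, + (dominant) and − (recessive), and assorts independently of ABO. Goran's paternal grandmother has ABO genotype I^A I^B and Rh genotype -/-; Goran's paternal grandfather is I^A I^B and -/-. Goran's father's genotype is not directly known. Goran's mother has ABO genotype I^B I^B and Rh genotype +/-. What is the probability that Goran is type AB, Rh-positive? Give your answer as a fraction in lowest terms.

Goran's father's ABO genotype from I^A I^B × I^A I^B: 1/4 I^A I^A, 1/2 I^A I^B, 1/4 I^B I^B.
Crossing each possibility with the mother I^B I^B and summing P(type AB): 1/4·1 + 1/2·1/2 + 1/4·0 = 1/2.
Similarly for Rh via the father's Rh distribution: P(Rh+) = 1/2.
Independent loci: 1/2 × 1/2 = 1/4.

1/4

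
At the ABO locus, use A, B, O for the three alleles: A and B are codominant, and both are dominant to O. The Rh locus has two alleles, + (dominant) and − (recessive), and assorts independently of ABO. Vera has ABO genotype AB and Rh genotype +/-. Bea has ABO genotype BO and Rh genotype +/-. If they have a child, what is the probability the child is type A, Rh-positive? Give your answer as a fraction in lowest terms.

3/16

ABO cross AB × BO → offspring phenotypes: 1/4 A, 1/2 B, 1/4 AB.
Rh cross +/- × +/- → 3/4 Rh+, 1/4 Rh-.
Independent loci: P(type A, Rh-positive) = 1/4 × 3/4 = 3/16.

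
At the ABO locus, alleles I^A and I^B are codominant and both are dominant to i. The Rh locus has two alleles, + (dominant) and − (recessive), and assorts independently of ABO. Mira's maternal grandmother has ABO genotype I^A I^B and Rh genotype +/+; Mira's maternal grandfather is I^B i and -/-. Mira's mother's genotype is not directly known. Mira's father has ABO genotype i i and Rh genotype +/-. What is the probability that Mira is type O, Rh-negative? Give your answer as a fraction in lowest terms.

1/16

Mira's mother's ABO genotype from I^A I^B × I^B i: 1/4 I^A I^B, 1/4 I^A i, 1/4 I^B I^B, 1/4 I^B i.
Crossing each possibility with the father i i and summing P(type O): 1/4·0 + 1/4·1/2 + 1/4·0 + 1/4·1/2 = 1/4.
Similarly for Rh via the mother's Rh distribution: P(Rh-) = 1/4.
Independent loci: 1/4 × 1/4 = 1/16.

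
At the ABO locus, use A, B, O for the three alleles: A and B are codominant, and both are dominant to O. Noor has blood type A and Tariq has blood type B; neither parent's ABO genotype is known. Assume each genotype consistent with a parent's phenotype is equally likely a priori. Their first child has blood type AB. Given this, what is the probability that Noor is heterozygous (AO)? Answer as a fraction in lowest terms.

1/3

Possible genotypes: Noor ∈ {AA, AO}; Tariq ∈ {BB, BO}.
Weight each parental genotype pair by prior × P(type-AB child):
  AA × BB: posterior weight 4/9.
  AA × BO: posterior weight 2/9.
  AO × BB: posterior weight 2/9.
  AO × BO: posterior weight 1/9.
Sum the posterior weight over pairs where Noor is AO: 1/3.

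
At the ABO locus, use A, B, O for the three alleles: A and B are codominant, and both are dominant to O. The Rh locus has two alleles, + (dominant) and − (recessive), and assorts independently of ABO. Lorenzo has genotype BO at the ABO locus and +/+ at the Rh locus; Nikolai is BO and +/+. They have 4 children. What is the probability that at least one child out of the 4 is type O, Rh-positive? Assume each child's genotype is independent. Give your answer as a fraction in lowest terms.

175/256

ABO cross BO × BO → 1/4 O, 3/4 B.
Rh cross +/+ × +/+ → 1 Rh+; so P(type O, Rh-positive) = 1/4 × 1 = 1/4 per child.
P(none) = (3/4)^4 = 81/256; P(at least one) = 1 − 81/256 = 175/256.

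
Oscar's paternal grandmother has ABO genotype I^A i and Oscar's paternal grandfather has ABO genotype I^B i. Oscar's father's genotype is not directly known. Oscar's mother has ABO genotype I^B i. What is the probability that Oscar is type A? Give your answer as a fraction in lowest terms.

1/8

Oscar's father's ABO genotype from I^A i × I^B i: 1/4 I^A I^B, 1/4 I^A i, 1/4 I^B i, 1/4 i i.
Crossing each possibility with the mother I^B i and summing P(type A): 1/4·1/4 + 1/4·1/4 + 1/4·0 + 1/4·0 = 1/8.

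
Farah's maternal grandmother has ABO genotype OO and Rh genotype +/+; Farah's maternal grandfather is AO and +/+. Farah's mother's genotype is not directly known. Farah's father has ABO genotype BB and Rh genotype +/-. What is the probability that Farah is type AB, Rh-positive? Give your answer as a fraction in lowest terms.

1/4

Farah's mother's ABO genotype from OO × AO: 1/2 AO, 1/2 OO.
Crossing each possibility with the father BB and summing P(type AB): 1/2·1/2 + 1/2·0 = 1/4.
Similarly for Rh via the mother's Rh distribution: P(Rh+) = 1.
Independent loci: 1/4 × 1 = 1/4.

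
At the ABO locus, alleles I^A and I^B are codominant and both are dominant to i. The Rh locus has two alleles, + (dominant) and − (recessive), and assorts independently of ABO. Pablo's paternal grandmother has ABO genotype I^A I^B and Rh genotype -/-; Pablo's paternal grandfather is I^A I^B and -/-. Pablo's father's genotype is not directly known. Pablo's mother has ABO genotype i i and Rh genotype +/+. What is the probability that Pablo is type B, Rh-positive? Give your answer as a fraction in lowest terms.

1/2

Pablo's father's ABO genotype from I^A I^B × I^A I^B: 1/4 I^A I^A, 1/2 I^A I^B, 1/4 I^B I^B.
Crossing each possibility with the mother i i and summing P(type B): 1/4·0 + 1/2·1/2 + 1/4·1 = 1/2.
Similarly for Rh via the father's Rh distribution: P(Rh+) = 1.
Independent loci: 1/2 × 1 = 1/2.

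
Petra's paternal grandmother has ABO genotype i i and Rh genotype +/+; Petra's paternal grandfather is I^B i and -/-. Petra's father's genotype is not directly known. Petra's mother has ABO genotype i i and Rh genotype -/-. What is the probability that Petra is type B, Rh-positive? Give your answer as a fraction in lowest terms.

Petra's father's ABO genotype from i i × I^B i: 1/2 I^B i, 1/2 i i.
Crossing each possibility with the mother i i and summing P(type B): 1/2·1/2 + 1/2·0 = 1/4.
Similarly for Rh via the father's Rh distribution: P(Rh+) = 1/2.
Independent loci: 1/4 × 1/2 = 1/8.

1/8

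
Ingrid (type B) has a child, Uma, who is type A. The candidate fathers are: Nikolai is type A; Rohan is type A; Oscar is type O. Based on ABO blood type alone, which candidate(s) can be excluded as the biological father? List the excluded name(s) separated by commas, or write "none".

A candidate is excluded only if no genotype consistent with his phenotype could produce a type A child with a type B mother.
Oscar (type O): no genotype consistent with that phenotype can produce a type-A child with a type-B mother.

Oscar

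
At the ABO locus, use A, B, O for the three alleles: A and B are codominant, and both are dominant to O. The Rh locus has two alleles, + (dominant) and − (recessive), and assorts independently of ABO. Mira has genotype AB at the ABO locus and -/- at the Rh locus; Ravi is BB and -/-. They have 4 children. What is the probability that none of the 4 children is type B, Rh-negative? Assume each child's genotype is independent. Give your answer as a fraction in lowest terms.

1/16

ABO cross AB × BB → 1/2 B, 1/2 AB.
Rh cross -/- × -/- → 1 Rh-; so P(type B, Rh-negative) = 1/2 × 1 = 1/2 per child.
P(not type B, Rh-negative) = 1/2 for one child; (1/2)^4 = 1/16.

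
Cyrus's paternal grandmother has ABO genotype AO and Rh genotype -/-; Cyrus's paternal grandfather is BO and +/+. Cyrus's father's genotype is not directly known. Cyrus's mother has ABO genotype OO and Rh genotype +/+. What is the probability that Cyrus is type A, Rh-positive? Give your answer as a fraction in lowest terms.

Cyrus's father's ABO genotype from AO × BO: 1/4 AB, 1/4 AO, 1/4 BO, 1/4 OO.
Crossing each possibility with the mother OO and summing P(type A): 1/4·1/2 + 1/4·1/2 + 1/4·0 + 1/4·0 = 1/4.
Similarly for Rh via the father's Rh distribution: P(Rh+) = 1.
Independent loci: 1/4 × 1 = 1/4.

1/4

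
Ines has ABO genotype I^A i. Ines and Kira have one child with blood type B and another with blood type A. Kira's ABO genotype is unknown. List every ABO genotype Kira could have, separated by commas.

For each candidate genotype of Kira, check whether crossing it with I^A i can produce every observed child phenotype.
  I^A I^A → possible child types {A} ✗
  I^A I^B → possible child types {A, B, AB} ✓
  I^A i → possible child types {O, A} ✗
  I^B I^B → possible child types {B, AB} ✗
  I^B i → possible child types {O, A, B, AB} ✓
  i i → possible child types {O, A} ✗

I^A I^B, I^B i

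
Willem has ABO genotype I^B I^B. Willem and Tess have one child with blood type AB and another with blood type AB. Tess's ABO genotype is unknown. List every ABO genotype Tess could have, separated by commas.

I^A I^A, I^A I^B, I^A i

For each candidate genotype of Tess, check whether crossing it with I^B I^B can produce every observed child phenotype.
  I^A I^A → possible child types {AB} ✓
  I^A I^B → possible child types {B, AB} ✓
  I^A i → possible child types {B, AB} ✓
  I^B I^B → possible child types {B} ✗
  I^B i → possible child types {B} ✗
  i i → possible child types {B} ✗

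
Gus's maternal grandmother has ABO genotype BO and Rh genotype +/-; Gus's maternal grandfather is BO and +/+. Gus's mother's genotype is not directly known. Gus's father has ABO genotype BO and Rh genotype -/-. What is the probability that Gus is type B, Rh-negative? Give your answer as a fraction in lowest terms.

Gus's mother's ABO genotype from BO × BO: 1/4 BB, 1/2 BO, 1/4 OO.
Crossing each possibility with the father BO and summing P(type B): 1/4·1 + 1/2·3/4 + 1/4·1/2 = 3/4.
Similarly for Rh via the mother's Rh distribution: P(Rh-) = 1/4.
Independent loci: 3/4 × 1/4 = 3/16.

3/16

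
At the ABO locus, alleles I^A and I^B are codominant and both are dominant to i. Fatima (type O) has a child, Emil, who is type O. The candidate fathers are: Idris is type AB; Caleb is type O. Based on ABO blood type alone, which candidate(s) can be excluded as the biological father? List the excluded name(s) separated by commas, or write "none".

A candidate is excluded only if no genotype consistent with his phenotype could produce a type O child with a type O mother.
Idris (type AB): no genotype consistent with that phenotype can produce a type-O child with a type-O mother.

Idris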